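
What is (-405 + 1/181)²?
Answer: 5373476416/32761 ≈ 1.6402e+5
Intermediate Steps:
(-405 + 1/181)² = (-73304/181)² = 5373476416/32761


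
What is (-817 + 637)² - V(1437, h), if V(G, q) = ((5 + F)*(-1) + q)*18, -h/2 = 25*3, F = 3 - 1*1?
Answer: 35226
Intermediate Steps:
F = 2 (F = 3 - 1 = 2)
h = -150 (h = -50*3 = -2*75 = -150)
V(G, q) = -126 + 18*q (V(G, q) = ((5 + 2)*(-1) + q)*18 = (7*(-1) + q)*18 = (-7 + q)*18 = -126 + 18*q)
(-817 + 637)² - V(1437, h) = (-817 + 637)² - (-126 + 18*(-150)) = (-180)² - (-126 - 2700) = 32400 - 1*(-2826) = 32400 + 2826 = 35226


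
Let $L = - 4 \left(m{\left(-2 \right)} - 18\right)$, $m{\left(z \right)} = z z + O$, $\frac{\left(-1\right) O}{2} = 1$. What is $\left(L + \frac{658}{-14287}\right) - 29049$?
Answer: $- \frac{59158479}{2041} \approx -28985.0$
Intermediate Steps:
$O = -2$ ($O = \left(-2\right) 1 = -2$)
$m{\left(z \right)} = -2 + z^{2}$ ($m{\left(z \right)} = z z - 2 = z^{2} - 2 = -2 + z^{2}$)
$L = 64$ ($L = - 4 \left(\left(-2 + \left(-2\right)^{2}\right) - 18\right) = - 4 \left(\left(-2 + 4\right) - 18\right) = - 4 \left(2 - 18\right) = \left(-4\right) \left(-16\right) = 64$)
$\left(L + \frac{658}{-14287}\right) - 29049 = \left(64 + \frac{658}{-14287}\right) - 29049 = \left(64 + 658 \left(- \frac{1}{14287}\right)\right) - 29049 = \left(64 - \frac{94}{2041}\right) - 29049 = \frac{130530}{2041} - 29049 = - \frac{59158479}{2041}$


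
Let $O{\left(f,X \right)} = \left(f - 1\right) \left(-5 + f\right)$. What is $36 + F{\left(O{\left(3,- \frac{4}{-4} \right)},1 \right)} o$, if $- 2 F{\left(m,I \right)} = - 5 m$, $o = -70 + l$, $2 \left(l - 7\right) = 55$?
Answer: $391$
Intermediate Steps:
$l = \frac{69}{2}$ ($l = 7 + \frac{1}{2} \cdot 55 = 7 + \frac{55}{2} = \frac{69}{2} \approx 34.5$)
$o = - \frac{71}{2}$ ($o = -70 + \frac{69}{2} = - \frac{71}{2} \approx -35.5$)
$O{\left(f,X \right)} = \left(-1 + f\right) \left(-5 + f\right)$
$F{\left(m,I \right)} = \frac{5 m}{2}$ ($F{\left(m,I \right)} = - \frac{\left(-5\right) m}{2} = \frac{5 m}{2}$)
$36 + F{\left(O{\left(3,- \frac{4}{-4} \right)},1 \right)} o = 36 + \frac{5 \left(5 + 3^{2} - 18\right)}{2} \left(- \frac{71}{2}\right) = 36 + \frac{5 \left(5 + 9 - 18\right)}{2} \left(- \frac{71}{2}\right) = 36 + \frac{5}{2} \left(-4\right) \left(- \frac{71}{2}\right) = 36 - -355 = 36 + 355 = 391$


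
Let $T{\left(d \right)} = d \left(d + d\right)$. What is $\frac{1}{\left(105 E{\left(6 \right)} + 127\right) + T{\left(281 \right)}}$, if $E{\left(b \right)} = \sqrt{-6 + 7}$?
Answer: $\frac{1}{158154} \approx 6.323 \cdot 10^{-6}$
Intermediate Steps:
$E{\left(b \right)} = 1$ ($E{\left(b \right)} = \sqrt{1} = 1$)
$T{\left(d \right)} = 2 d^{2}$ ($T{\left(d \right)} = d 2 d = 2 d^{2}$)
$\frac{1}{\left(105 E{\left(6 \right)} + 127\right) + T{\left(281 \right)}} = \frac{1}{\left(105 \cdot 1 + 127\right) + 2 \cdot 281^{2}} = \frac{1}{\left(105 + 127\right) + 2 \cdot 78961} = \frac{1}{232 + 157922} = \frac{1}{158154}$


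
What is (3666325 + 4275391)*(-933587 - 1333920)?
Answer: -18007896622012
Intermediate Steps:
(3666325 + 4275391)*(-933587 - 1333920) = 7941716*(-2267507) = -18007896622012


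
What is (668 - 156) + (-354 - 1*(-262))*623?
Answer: -56804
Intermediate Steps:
(668 - 156) + (-354 - 1*(-262))*623 = 512 + (-354 + 262)*623 = 512 - 92*623 = 512 - 57316 = -56804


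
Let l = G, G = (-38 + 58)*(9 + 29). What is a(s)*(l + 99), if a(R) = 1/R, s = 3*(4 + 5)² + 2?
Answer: 859/245 ≈ 3.5061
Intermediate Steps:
s = 245 (s = 3*9² + 2 = 3*81 + 2 = 243 + 2 = 245)
G = 760 (G = 20*38 = 760)
l = 760
a(s)*(l + 99) = (760 + 99)/245 = (1/245)*859 = 859/245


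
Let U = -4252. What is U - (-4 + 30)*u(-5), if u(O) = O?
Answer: -4122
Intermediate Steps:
U - (-4 + 30)*u(-5) = -4252 - (-4 + 30)*(-5) = -4252 - 26*(-5) = -4252 - 1*(-130) = -4252 + 130 = -4122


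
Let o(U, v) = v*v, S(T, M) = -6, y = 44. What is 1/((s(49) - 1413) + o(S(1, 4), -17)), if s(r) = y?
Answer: -1/1080 ≈ -0.00092593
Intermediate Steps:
s(r) = 44
o(U, v) = v**2
1/((s(49) - 1413) + o(S(1, 4), -17)) = 1/((44 - 1413) + (-17)**2) = 1/(-1369 + 289) = 1/(-1080) = -1/1080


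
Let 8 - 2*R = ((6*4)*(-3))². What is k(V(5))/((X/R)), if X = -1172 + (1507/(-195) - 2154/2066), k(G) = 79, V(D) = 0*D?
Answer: 20591894310/118924283 ≈ 173.15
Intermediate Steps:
V(D) = 0
R = -2588 (R = 4 - ((6*4)*(-3))²/2 = 4 - (24*(-3))²/2 = 4 - ½*(-72)² = 4 - ½*5184 = 4 - 2592 = -2588)
X = -237848566/201435 (X = -1172 + (1507*(-1/195) - 2154*1/2066) = -1172 + (-1507/195 - 1077/1033) = -1172 - 1766746/201435 = -237848566/201435 ≈ -1180.8)
k(V(5))/((X/R)) = 79/((-237848566/201435/(-2588))) = 79/((-237848566/201435*(-1/2588))) = 79/(118924283/260656890) = 79*(260656890/118924283) = 20591894310/118924283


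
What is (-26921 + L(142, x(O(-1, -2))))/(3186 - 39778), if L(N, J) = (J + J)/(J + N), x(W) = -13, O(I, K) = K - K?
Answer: 3472835/4720368 ≈ 0.73571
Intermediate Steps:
O(I, K) = 0
L(N, J) = 2*J/(J + N) (L(N, J) = (2*J)/(J + N) = 2*J/(J + N))
(-26921 + L(142, x(O(-1, -2))))/(3186 - 39778) = (-26921 + 2*(-13)/(-13 + 142))/(3186 - 39778) = (-26921 + 2*(-13)/129)/(-36592) = (-26921 + 2*(-13)*(1/129))*(-1/36592) = (-26921 - 26/129)*(-1/36592) = -3472835/129*(-1/36592) = 3472835/4720368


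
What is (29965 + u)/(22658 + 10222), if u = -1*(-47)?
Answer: 2501/2740 ≈ 0.91277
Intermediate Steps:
u = 47
(29965 + u)/(22658 + 10222) = (29965 + 47)/(22658 + 10222) = 30012/32880 = 30012*(1/32880) = 2501/2740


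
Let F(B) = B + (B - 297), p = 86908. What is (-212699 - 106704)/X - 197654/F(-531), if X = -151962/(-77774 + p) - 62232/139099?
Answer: 30877094822006627/1638817294113 ≈ 18841.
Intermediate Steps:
F(B) = -297 + 2*B (F(B) = B + (-297 + B) = -297 + 2*B)
X = -10853094663/635265133 (X = -151962/(-77774 + 86908) - 62232/139099 = -151962/9134 - 62232*1/139099 = -151962*1/9134 - 62232/139099 = -75981/4567 - 62232/139099 = -10853094663/635265133 ≈ -17.084)
(-212699 - 106704)/X - 197654/F(-531) = (-212699 - 106704)/(-10853094663/635265133) - 197654/(-297 + 2*(-531)) = -319403*(-635265133/10853094663) - 197654/(-297 - 1062) = 202905589275599/10853094663 - 197654/(-1359) = 202905589275599/10853094663 - 197654*(-1/1359) = 202905589275599/10853094663 + 197654/1359 = 30877094822006627/1638817294113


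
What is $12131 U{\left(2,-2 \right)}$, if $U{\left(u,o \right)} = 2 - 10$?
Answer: $-97048$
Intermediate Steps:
$U{\left(u,o \right)} = -8$ ($U{\left(u,o \right)} = 2 - 10 = -8$)
$12131 U{\left(2,-2 \right)} = 12131 \left(-8\right) = -97048$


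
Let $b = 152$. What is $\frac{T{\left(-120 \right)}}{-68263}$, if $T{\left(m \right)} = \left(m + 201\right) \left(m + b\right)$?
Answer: $- \frac{2592}{68263} \approx -0.037971$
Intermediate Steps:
$T{\left(m \right)} = \left(152 + m\right) \left(201 + m\right)$ ($T{\left(m \right)} = \left(m + 201\right) \left(m + 152\right) = \left(201 + m\right) \left(152 + m\right) = \left(152 + m\right) \left(201 + m\right)$)
$\frac{T{\left(-120 \right)}}{-68263} = \frac{30552 + \left(-120\right)^{2} + 353 \left(-120\right)}{-68263} = \left(30552 + 14400 - 42360\right) \left(- \frac{1}{68263}\right) = 2592 \left(- \frac{1}{68263}\right) = - \frac{2592}{68263}$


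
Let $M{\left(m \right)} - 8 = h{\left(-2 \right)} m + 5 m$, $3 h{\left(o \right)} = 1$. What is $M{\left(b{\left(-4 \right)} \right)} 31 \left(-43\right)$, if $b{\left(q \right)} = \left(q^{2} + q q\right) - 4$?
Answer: $- \frac{629176}{3} \approx -2.0973 \cdot 10^{5}$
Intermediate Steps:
$h{\left(o \right)} = \frac{1}{3}$ ($h{\left(o \right)} = \frac{1}{3} \cdot 1 = \frac{1}{3}$)
$b{\left(q \right)} = -4 + 2 q^{2}$ ($b{\left(q \right)} = \left(q^{2} + q^{2}\right) - 4 = 2 q^{2} - 4 = -4 + 2 q^{2}$)
$M{\left(m \right)} = 8 + \frac{16 m}{3}$ ($M{\left(m \right)} = 8 + \left(\frac{m}{3} + 5 m\right) = 8 + \frac{16 m}{3}$)
$M{\left(b{\left(-4 \right)} \right)} 31 \left(-43\right) = \left(8 + \frac{16 \left(-4 + 2 \left(-4\right)^{2}\right)}{3}\right) 31 \left(-43\right) = \left(8 + \frac{16 \left(-4 + 2 \cdot 16\right)}{3}\right) 31 \left(-43\right) = \left(8 + \frac{16 \left(-4 + 32\right)}{3}\right) 31 \left(-43\right) = \left(8 + \frac{16}{3} \cdot 28\right) 31 \left(-43\right) = \left(8 + \frac{448}{3}\right) 31 \left(-43\right) = \frac{472}{3} \cdot 31 \left(-43\right) = \frac{14632}{3} \left(-43\right) = - \frac{629176}{3}$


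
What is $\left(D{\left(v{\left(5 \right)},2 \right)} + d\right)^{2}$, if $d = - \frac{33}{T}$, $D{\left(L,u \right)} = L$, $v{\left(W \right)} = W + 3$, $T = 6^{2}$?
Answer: $\frac{7225}{144} \approx 50.174$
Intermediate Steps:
$T = 36$
$v{\left(W \right)} = 3 + W$
$d = - \frac{11}{12}$ ($d = - \frac{33}{36} = \left(-33\right) \frac{1}{36} = - \frac{11}{12} \approx -0.91667$)
$\left(D{\left(v{\left(5 \right)},2 \right)} + d\right)^{2} = \left(\left(3 + 5\right) - \frac{11}{12}\right)^{2} = \left(8 - \frac{11}{12}\right)^{2} = \left(\frac{85}{12}\right)^{2} = \frac{7225}{144}$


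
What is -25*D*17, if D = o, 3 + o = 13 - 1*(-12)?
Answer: -9350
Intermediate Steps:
o = 22 (o = -3 + (13 - 1*(-12)) = -3 + (13 + 12) = -3 + 25 = 22)
D = 22
-25*D*17 = -25*22*17 = -550*17 = -9350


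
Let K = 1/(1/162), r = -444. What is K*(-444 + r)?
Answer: -143856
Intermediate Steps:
K = 162 (K = 1/(1/162) = 162)
K*(-444 + r) = 162*(-444 - 444) = 162*(-888) = -143856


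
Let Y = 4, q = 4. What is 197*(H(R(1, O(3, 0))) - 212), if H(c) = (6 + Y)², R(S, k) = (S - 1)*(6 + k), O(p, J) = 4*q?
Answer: -22064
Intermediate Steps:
O(p, J) = 16 (O(p, J) = 4*4 = 16)
R(S, k) = (-1 + S)*(6 + k)
H(c) = 100 (H(c) = (6 + 4)² = 10² = 100)
197*(H(R(1, O(3, 0))) - 212) = 197*(100 - 212) = 197*(-112) = -22064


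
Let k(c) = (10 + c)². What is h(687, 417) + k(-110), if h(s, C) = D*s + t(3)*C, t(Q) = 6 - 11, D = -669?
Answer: -451688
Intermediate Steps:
t(Q) = -5
h(s, C) = -669*s - 5*C
h(687, 417) + k(-110) = (-669*687 - 5*417) + (10 - 110)² = (-459603 - 2085) + (-100)² = -461688 + 10000 = -451688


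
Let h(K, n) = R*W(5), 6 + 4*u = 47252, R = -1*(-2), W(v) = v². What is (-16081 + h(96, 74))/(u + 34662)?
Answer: -782/2267 ≈ -0.34495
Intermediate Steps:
R = 2
u = 23623/2 (u = -3/2 + (¼)*47252 = -3/2 + 11813 = 23623/2 ≈ 11812.)
h(K, n) = 50 (h(K, n) = 2*5² = 2*25 = 50)
(-16081 + h(96, 74))/(u + 34662) = (-16081 + 50)/(23623/2 + 34662) = -16031/92947/2 = -16031*2/92947 = -782/2267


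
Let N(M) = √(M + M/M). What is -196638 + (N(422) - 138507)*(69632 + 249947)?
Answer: -44264125191 + 958737*√47 ≈ -4.4258e+10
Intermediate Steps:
N(M) = √(1 + M) (N(M) = √(M + 1) = √(1 + M))
-196638 + (N(422) - 138507)*(69632 + 249947) = -196638 + (√(1 + 422) - 138507)*(69632 + 249947) = -196638 + (√423 - 138507)*319579 = -196638 + (3*√47 - 138507)*319579 = -196638 + (-138507 + 3*√47)*319579 = -196638 + (-44263928553 + 958737*√47) = -44264125191 + 958737*√47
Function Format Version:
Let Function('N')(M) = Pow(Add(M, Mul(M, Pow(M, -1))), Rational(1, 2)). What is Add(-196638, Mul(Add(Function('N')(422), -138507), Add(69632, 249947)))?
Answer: Add(-44264125191, Mul(958737, Pow(47, Rational(1, 2)))) ≈ -4.4258e+10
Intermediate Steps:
Function('N')(M) = Pow(Add(1, M), Rational(1, 2)) (Function('N')(M) = Pow(Add(M, 1), Rational(1, 2)) = Pow(Add(1, M), Rational(1, 2)))
Add(-196638, Mul(Add(Function('N')(422), -138507), Add(69632, 249947))) = Add(-196638, Mul(Add(Pow(Add(1, 422), Rational(1, 2)), -138507), Add(69632, 249947))) = Add(-196638, Mul(Add(Pow(423, Rational(1, 2)), -138507), 319579)) = Add(-196638, Mul(Add(Mul(3, Pow(47, Rational(1, 2))), -138507), 319579)) = Add(-196638, Mul(Add(-138507, Mul(3, Pow(47, Rational(1, 2)))), 319579)) = Add(-196638, Add(-44263928553, Mul(958737, Pow(47, Rational(1, 2))))) = Add(-44264125191, Mul(958737, Pow(47, Rational(1, 2))))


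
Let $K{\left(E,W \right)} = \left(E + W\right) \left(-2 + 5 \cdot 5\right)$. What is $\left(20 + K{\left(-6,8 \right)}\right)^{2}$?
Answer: $4356$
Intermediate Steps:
$K{\left(E,W \right)} = 23 E + 23 W$ ($K{\left(E,W \right)} = \left(E + W\right) \left(-2 + 25\right) = \left(E + W\right) 23 = 23 E + 23 W$)
$\left(20 + K{\left(-6,8 \right)}\right)^{2} = \left(20 + \left(23 \left(-6\right) + 23 \cdot 8\right)\right)^{2} = \left(20 + \left(-138 + 184\right)\right)^{2} = \left(20 + 46\right)^{2} = 66^{2} = 4356$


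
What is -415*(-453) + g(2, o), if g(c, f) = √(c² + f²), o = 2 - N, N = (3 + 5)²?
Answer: 187995 + 2*√962 ≈ 1.8806e+5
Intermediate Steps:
N = 64 (N = 8² = 64)
o = -62 (o = 2 - 1*64 = 2 - 64 = -62)
-415*(-453) + g(2, o) = -415*(-453) + √(2² + (-62)²) = 187995 + √(4 + 3844) = 187995 + √3848 = 187995 + 2*√962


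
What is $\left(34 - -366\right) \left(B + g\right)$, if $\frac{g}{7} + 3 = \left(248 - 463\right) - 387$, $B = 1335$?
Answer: $-1160000$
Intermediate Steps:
$g = -4235$ ($g = -21 + 7 \left(\left(248 - 463\right) - 387\right) = -21 + 7 \left(-215 - 387\right) = -21 + 7 \left(-602\right) = -21 - 4214 = -4235$)
$\left(34 - -366\right) \left(B + g\right) = \left(34 - -366\right) \left(1335 - 4235\right) = \left(34 + 366\right) \left(-2900\right) = 400 \left(-2900\right) = -1160000$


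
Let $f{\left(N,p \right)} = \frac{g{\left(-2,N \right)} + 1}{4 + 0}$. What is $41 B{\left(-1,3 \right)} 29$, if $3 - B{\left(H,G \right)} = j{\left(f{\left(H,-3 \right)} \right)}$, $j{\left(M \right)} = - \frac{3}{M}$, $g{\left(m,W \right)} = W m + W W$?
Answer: $7134$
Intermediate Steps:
$g{\left(m,W \right)} = W^{2} + W m$ ($g{\left(m,W \right)} = W m + W^{2} = W^{2} + W m$)
$f{\left(N,p \right)} = \frac{1}{4} + \frac{N \left(-2 + N\right)}{4}$ ($f{\left(N,p \right)} = \frac{N \left(N - 2\right) + 1}{4 + 0} = \frac{N \left(-2 + N\right) + 1}{4} = \left(1 + N \left(-2 + N\right)\right) \frac{1}{4} = \frac{1}{4} + \frac{N \left(-2 + N\right)}{4}$)
$B{\left(H,G \right)} = 3 + \frac{3}{\frac{1}{4} + \frac{H \left(-2 + H\right)}{4}}$ ($B{\left(H,G \right)} = 3 - - \frac{3}{\frac{1}{4} + \frac{H \left(-2 + H\right)}{4}} = 3 + \frac{3}{\frac{1}{4} + \frac{H \left(-2 + H\right)}{4}}$)
$41 B{\left(-1,3 \right)} 29 = 41 \frac{3 \left(5 - \left(-2 - 1\right)\right)}{1 - \left(-2 - 1\right)} 29 = 41 \frac{3 \left(5 - -3\right)}{1 - -3} \cdot 29 = 41 \frac{3 \left(5 + 3\right)}{1 + 3} \cdot 29 = 41 \cdot 3 \cdot \frac{1}{4} \cdot 8 \cdot 29 = 41 \cdot 6 \cdot 29 = 246 \cdot 29 = 7134$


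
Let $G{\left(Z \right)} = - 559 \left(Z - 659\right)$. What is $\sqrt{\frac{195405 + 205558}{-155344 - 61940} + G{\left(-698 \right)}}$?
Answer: $\frac{\sqrt{8953361151985209}}{108642} \approx 870.95$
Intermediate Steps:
$G{\left(Z \right)} = 368381 - 559 Z$ ($G{\left(Z \right)} = - 559 \left(-659 + Z\right) = 368381 - 559 Z$)
$\sqrt{\frac{195405 + 205558}{-155344 - 61940} + G{\left(-698 \right)}} = \sqrt{\frac{195405 + 205558}{-155344 - 61940} + \left(368381 - -390182\right)} = \sqrt{\frac{400963}{-217284} + \left(368381 + 390182\right)} = \sqrt{400963 \left(- \frac{1}{217284}\right) + 758563} = \sqrt{- \frac{400963}{217284} + 758563} = \sqrt{\frac{164823201929}{217284}} = \frac{\sqrt{8953361151985209}}{108642}$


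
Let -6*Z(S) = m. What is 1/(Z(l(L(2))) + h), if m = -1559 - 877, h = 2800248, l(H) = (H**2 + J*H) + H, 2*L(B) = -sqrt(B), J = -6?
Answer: 1/2800654 ≈ 3.5706e-7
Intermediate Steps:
L(B) = -sqrt(B)/2 (L(B) = (-sqrt(B))/2 = -sqrt(B)/2)
l(H) = H**2 - 5*H (l(H) = (H**2 - 6*H) + H = H**2 - 5*H)
m = -2436
Z(S) = 406 (Z(S) = -1/6*(-2436) = 406)
1/(Z(l(L(2))) + h) = 1/(406 + 2800248) = 1/2800654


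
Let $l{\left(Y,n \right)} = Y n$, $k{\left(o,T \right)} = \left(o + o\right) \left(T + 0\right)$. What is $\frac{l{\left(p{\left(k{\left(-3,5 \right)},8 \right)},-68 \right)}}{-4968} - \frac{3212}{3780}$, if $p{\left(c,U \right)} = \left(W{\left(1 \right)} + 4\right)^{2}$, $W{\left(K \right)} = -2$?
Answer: $- \frac{17279}{21735} \approx -0.79498$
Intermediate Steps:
$k{\left(o,T \right)} = 2 T o$ ($k{\left(o,T \right)} = 2 o T = 2 T o$)
$p{\left(c,U \right)} = 4$ ($p{\left(c,U \right)} = \left(-2 + 4\right)^{2} = 2^{2} = 4$)
$\frac{l{\left(p{\left(k{\left(-3,5 \right)},8 \right)},-68 \right)}}{-4968} - \frac{3212}{3780} = \frac{4 \left(-68\right)}{-4968} - \frac{3212}{3780} = \left(-272\right) \left(- \frac{1}{4968}\right) - \frac{803}{945} = \frac{34}{621} - \frac{803}{945} = - \frac{17279}{21735}$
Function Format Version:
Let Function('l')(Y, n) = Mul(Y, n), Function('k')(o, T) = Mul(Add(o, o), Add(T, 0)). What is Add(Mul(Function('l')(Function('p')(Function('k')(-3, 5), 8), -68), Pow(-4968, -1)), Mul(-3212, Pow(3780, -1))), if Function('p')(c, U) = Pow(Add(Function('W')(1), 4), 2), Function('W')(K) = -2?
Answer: Rational(-17279, 21735) ≈ -0.79498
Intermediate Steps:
Function('k')(o, T) = Mul(2, T, o) (Function('k')(o, T) = Mul(Mul(2, o), T) = Mul(2, T, o))
Function('p')(c, U) = 4 (Function('p')(c, U) = Pow(Add(-2, 4), 2) = Pow(2, 2) = 4)
Add(Mul(Function('l')(Function('p')(Function('k')(-3, 5), 8), -68), Pow(-4968, -1)), Mul(-3212, Pow(3780, -1))) = Add(Mul(Mul(4, -68), Pow(-4968, -1)), Mul(-3212, Pow(3780, -1))) = Add(Mul(-272, Rational(-1, 4968)), Mul(-3212, Rational(1, 3780))) = Add(Rational(34, 621), Rational(-803, 945)) = Rational(-17279, 21735)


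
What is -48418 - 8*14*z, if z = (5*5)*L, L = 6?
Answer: -65218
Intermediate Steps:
z = 150 (z = (5*5)*6 = 25*6 = 150)
-48418 - 8*14*z = -48418 - 8*14*150 = -48418 - 112*150 = -48418 - 1*16800 = -48418 - 16800 = -65218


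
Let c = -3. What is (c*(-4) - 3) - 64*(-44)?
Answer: 2825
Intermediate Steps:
(c*(-4) - 3) - 64*(-44) = (-3*(-4) - 3) - 64*(-44) = (12 - 3) + 2816 = 9 + 2816 = 2825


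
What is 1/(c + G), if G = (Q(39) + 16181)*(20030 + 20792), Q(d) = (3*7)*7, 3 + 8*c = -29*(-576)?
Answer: 8/5332349629 ≈ 1.5003e-9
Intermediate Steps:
c = 16701/8 (c = -3/8 + (-29*(-576))/8 = -3/8 + (⅛)*16704 = -3/8 + 2088 = 16701/8 ≈ 2087.6)
Q(d) = 147 (Q(d) = 21*7 = 147)
G = 666541616 (G = (147 + 16181)*(20030 + 20792) = 16328*40822 = 666541616)
1/(c + G) = 1/(16701/8 + 666541616) = 1/(5332349629/8) = 8/5332349629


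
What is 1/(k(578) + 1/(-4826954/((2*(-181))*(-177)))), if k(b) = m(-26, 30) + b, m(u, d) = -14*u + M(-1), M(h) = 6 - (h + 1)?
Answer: 2413477/2287944159 ≈ 0.0010549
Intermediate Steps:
M(h) = 5 - h (M(h) = 6 - (1 + h) = 6 + (-1 - h) = 5 - h)
m(u, d) = 6 - 14*u (m(u, d) = -14*u + (5 - 1*(-1)) = -14*u + (5 + 1) = -14*u + 6 = 6 - 14*u)
k(b) = 370 + b (k(b) = (6 - 14*(-26)) + b = (6 + 364) + b = 370 + b)
1/(k(578) + 1/(-4826954/((2*(-181))*(-177)))) = 1/((370 + 578) + 1/(-4826954/((2*(-181))*(-177)))) = 1/(948 + 1/(-4826954/((-362*(-177))))) = 1/(948 + 1/(-4826954/64074)) = 1/(948 + 1/(-4826954*1/64074)) = 1/(948 + 1/(-2413477/32037)) = 1/(948 - 32037/2413477) = 1/(2287944159/2413477) = 2413477/2287944159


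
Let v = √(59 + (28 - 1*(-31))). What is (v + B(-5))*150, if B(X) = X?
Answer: -750 + 150*√118 ≈ 879.42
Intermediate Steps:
v = √118 (v = √(59 + (28 + 31)) = √(59 + 59) = √118 ≈ 10.863)
(v + B(-5))*150 = (√118 - 5)*150 = (-5 + √118)*150 = -750 + 150*√118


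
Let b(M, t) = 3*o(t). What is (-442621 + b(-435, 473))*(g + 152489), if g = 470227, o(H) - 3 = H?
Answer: -274737940188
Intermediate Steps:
o(H) = 3 + H
b(M, t) = 9 + 3*t (b(M, t) = 3*(3 + t) = 9 + 3*t)
(-442621 + b(-435, 473))*(g + 152489) = (-442621 + (9 + 3*473))*(470227 + 152489) = (-442621 + (9 + 1419))*622716 = (-442621 + 1428)*622716 = -441193*622716 = -274737940188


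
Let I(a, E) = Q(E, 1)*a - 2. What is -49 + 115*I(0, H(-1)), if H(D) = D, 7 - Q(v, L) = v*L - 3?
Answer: -279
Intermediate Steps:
Q(v, L) = 10 - L*v (Q(v, L) = 7 - (v*L - 3) = 7 - (L*v - 3) = 7 - (-3 + L*v) = 7 + (3 - L*v) = 10 - L*v)
I(a, E) = -2 + a*(10 - E) (I(a, E) = (10 - 1*1*E)*a - 2 = (10 - E)*a - 2 = a*(10 - E) - 2 = -2 + a*(10 - E))
-49 + 115*I(0, H(-1)) = -49 + 115*(-2 - 1*0*(-10 - 1)) = -49 + 115*(-2 - 1*0*(-11)) = -49 + 115*(-2 + 0) = -49 + 115*(-2) = -49 - 230 = -279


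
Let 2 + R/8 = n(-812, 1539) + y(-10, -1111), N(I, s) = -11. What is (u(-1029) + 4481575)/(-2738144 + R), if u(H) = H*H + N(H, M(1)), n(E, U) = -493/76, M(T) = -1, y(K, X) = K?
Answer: -105267695/52027546 ≈ -2.0233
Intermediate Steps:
n(E, U) = -493/76 (n(E, U) = -493*1/76 = -493/76)
u(H) = -11 + H² (u(H) = H*H - 11 = H² - 11 = -11 + H²)
R = -2810/19 (R = -16 + 8*(-493/76 - 10) = -16 + 8*(-1253/76) = -16 - 2506/19 = -2810/19 ≈ -147.89)
(u(-1029) + 4481575)/(-2738144 + R) = ((-11 + (-1029)²) + 4481575)/(-2738144 - 2810/19) = ((-11 + 1058841) + 4481575)/(-52027546/19) = (1058830 + 4481575)*(-19/52027546) = 5540405*(-19/52027546) = -105267695/52027546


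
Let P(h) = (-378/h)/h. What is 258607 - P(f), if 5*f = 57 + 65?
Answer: 1924558019/7442 ≈ 2.5861e+5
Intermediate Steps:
f = 122/5 (f = (57 + 65)/5 = (1/5)*122 = 122/5 ≈ 24.400)
P(h) = -378/h**2
258607 - P(f) = 258607 - (-378)/(122/5)**2 = 258607 - (-378)*25/14884 = 258607 - 1*(-4725/7442) = 258607 + 4725/7442 = 1924558019/7442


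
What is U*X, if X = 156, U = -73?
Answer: -11388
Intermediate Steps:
U*X = -73*156 = -11388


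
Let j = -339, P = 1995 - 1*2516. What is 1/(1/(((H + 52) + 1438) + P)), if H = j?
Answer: 630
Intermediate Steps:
P = -521 (P = 1995 - 2516 = -521)
H = -339
1/(1/(((H + 52) + 1438) + P)) = 1/(1/(((-339 + 52) + 1438) - 521)) = 1/(1/((-287 + 1438) - 521)) = 1/(1/(1151 - 521)) = 1/(1/630) = 630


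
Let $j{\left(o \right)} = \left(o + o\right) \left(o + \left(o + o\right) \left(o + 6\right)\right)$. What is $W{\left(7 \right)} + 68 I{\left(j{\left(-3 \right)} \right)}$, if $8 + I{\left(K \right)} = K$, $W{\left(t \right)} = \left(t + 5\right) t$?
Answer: $8108$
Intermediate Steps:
$W{\left(t \right)} = t \left(5 + t\right)$ ($W{\left(t \right)} = \left(5 + t\right) t = t \left(5 + t\right)$)
$j{\left(o \right)} = 2 o \left(o + 2 o \left(6 + o\right)\right)$
$I{\left(K \right)} = -8 + K$
$W{\left(7 \right)} + 68 I{\left(j{\left(-3 \right)} \right)} = 7 \left(5 + 7\right) + 68 \left(-8 + \left(-3\right)^{2} \left(26 + 4 \left(-3\right)\right)\right) = 7 \cdot 12 + 68 \left(-8 + 9 \left(26 - 12\right)\right) = 84 + 68 \left(-8 + 9 \cdot 14\right) = 84 + 68 \left(-8 + 126\right) = 84 + 68 \cdot 118 = 84 + 8024 = 8108$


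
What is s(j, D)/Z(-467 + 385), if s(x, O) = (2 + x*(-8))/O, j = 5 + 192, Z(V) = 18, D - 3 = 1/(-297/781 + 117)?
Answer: -724040/24911 ≈ -29.065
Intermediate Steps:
D = 24911/8280 (D = 3 + 1/(-297/781 + 117) = 3 + 1/(-297*1/781 + 117) = 3 + 1/(-27/71 + 117) = 3 + 1/(8280/71) = 3 + 71/8280 = 24911/8280 ≈ 3.0086)
j = 197
s(x, O) = (2 - 8*x)/O
s(j, D)/Z(-467 + 385) = (2*(1 - 4*197)/(24911/8280))/18 = (2*(8280/24911)*(1 - 788))*(1/18) = (2*(8280/24911)*(-787))*(1/18) = -13032720/24911*1/18 = -724040/24911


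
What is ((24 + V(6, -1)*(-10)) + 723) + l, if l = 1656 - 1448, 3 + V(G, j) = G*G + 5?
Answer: 575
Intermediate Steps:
V(G, j) = 2 + G² (V(G, j) = -3 + (G*G + 5) = -3 + (G² + 5) = -3 + (5 + G²) = 2 + G²)
l = 208
((24 + V(6, -1)*(-10)) + 723) + l = ((24 + (2 + 6²)*(-10)) + 723) + 208 = ((24 + (2 + 36)*(-10)) + 723) + 208 = ((24 + 38*(-10)) + 723) + 208 = ((24 - 380) + 723) + 208 = (-356 + 723) + 208 = 367 + 208 = 575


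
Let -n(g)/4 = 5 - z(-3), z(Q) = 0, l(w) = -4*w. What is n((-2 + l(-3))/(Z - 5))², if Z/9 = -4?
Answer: 400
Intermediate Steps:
Z = -36 (Z = 9*(-4) = -36)
n(g) = -20 (n(g) = -4*(5 - 1*0) = -4*(5 + 0) = -4*5 = -20)
n((-2 + l(-3))/(Z - 5))² = (-20)² = 400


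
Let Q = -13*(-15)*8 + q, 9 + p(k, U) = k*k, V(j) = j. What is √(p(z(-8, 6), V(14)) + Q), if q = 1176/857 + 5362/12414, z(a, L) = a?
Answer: √45749099772593166/5319399 ≈ 40.209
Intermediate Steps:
q = 9597049/5319399 (q = 1176*(1/857) + 5362*(1/12414) = 1176/857 + 2681/6207 = 9597049/5319399 ≈ 1.8042)
p(k, U) = -9 + k² (p(k, U) = -9 + k*k = -9 + k²)
Q = 8307859489/5319399 (Q = -13*(-15)*8 + 9597049/5319399 = 195*8 + 9597049/5319399 = 1560 + 9597049/5319399 = 8307859489/5319399 ≈ 1561.8)
√(p(z(-8, 6), V(14)) + Q) = √((-9 + (-8)²) + 8307859489/5319399) = √((-9 + 64) + 8307859489/5319399) = √(55 + 8307859489/5319399) = √(8600426434/5319399) = √45749099772593166/5319399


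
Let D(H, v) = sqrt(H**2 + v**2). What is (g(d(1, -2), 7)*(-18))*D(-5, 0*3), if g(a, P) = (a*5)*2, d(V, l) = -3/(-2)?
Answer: -1350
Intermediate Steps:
d(V, l) = 3/2 (d(V, l) = -3*(-1/2) = 3/2)
g(a, P) = 10*a (g(a, P) = (5*a)*2 = 10*a)
(g(d(1, -2), 7)*(-18))*D(-5, 0*3) = ((10*(3/2))*(-18))*sqrt((-5)**2 + (0*3)**2) = (15*(-18))*sqrt(25 + 0**2) = -270*sqrt(25 + 0) = -270*sqrt(25) = -270*5 = -1350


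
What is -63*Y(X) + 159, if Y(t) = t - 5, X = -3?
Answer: 663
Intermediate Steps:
Y(t) = -5 + t
-63*Y(X) + 159 = -63*(-5 - 3) + 159 = -63*(-8) + 159 = 504 + 159 = 663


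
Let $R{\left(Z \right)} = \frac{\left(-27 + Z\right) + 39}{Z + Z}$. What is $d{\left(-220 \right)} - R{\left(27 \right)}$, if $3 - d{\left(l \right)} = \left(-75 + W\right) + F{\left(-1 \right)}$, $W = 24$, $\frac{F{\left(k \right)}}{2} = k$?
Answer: $\frac{995}{18} \approx 55.278$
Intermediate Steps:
$F{\left(k \right)} = 2 k$
$d{\left(l \right)} = 56$ ($d{\left(l \right)} = 3 - \left(\left(-75 + 24\right) + 2 \left(-1\right)\right) = 3 - \left(-51 - 2\right) = 3 - -53 = 3 + 53 = 56$)
$R{\left(Z \right)} = \frac{12 + Z}{2 Z}$
$d{\left(-220 \right)} - R{\left(27 \right)} = 56 - \frac{12 + 27}{2 \cdot 27} = 56 - \frac{1}{2} \cdot \frac{1}{27} \cdot 39 = 56 - \frac{13}{18} = \frac{995}{18}$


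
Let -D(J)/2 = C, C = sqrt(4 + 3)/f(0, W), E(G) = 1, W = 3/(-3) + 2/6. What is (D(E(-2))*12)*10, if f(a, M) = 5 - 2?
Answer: -80*sqrt(7) ≈ -211.66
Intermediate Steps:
W = -2/3 (W = 3*(-1/3) + 2*(1/6) = -1 + 1/3 = -2/3 ≈ -0.66667)
f(a, M) = 3
C = sqrt(7)/3 (C = sqrt(4 + 3)/3 = sqrt(7)*(1/3) = sqrt(7)/3 ≈ 0.88192)
D(J) = -2*sqrt(7)/3
(D(E(-2))*12)*10 = (-2*sqrt(7)/3*12)*10 = -8*sqrt(7)*10 = -80*sqrt(7)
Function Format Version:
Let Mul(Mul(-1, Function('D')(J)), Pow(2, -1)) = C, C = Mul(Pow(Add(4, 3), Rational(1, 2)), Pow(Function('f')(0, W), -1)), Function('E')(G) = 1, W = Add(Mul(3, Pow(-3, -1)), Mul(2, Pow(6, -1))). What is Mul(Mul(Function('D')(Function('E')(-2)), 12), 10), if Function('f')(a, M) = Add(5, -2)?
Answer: Mul(-80, Pow(7, Rational(1, 2))) ≈ -211.66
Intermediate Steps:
W = Rational(-2, 3) (W = Add(Mul(3, Rational(-1, 3)), Mul(2, Rational(1, 6))) = Add(-1, Rational(1, 3)) = Rational(-2, 3) ≈ -0.66667)
Function('f')(a, M) = 3
C = Mul(Rational(1, 3), Pow(7, Rational(1, 2))) (C = Mul(Pow(Add(4, 3), Rational(1, 2)), Pow(3, -1)) = Mul(Pow(7, Rational(1, 2)), Rational(1, 3)) = Mul(Rational(1, 3), Pow(7, Rational(1, 2))) ≈ 0.88192)
Function('D')(J) = Mul(Rational(-2, 3), Pow(7, Rational(1, 2))) (Function('D')(J) = Mul(-2, Mul(Rational(1, 3), Pow(7, Rational(1, 2)))) = Mul(Rational(-2, 3), Pow(7, Rational(1, 2))))
Mul(Mul(Function('D')(Function('E')(-2)), 12), 10) = Mul(Mul(Mul(Rational(-2, 3), Pow(7, Rational(1, 2))), 12), 10) = Mul(Mul(-8, Pow(7, Rational(1, 2))), 10) = Mul(-80, Pow(7, Rational(1, 2)))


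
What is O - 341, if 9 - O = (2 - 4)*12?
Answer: -308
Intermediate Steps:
O = 33 (O = 9 - (2 - 4)*12 = 9 - (-2)*12 = 9 - 1*(-24) = 9 + 24 = 33)
O - 341 = 33 - 341 = -308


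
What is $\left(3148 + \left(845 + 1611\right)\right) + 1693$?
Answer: $7297$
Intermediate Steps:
$\left(3148 + \left(845 + 1611\right)\right) + 1693 = \left(3148 + 2456\right) + 1693 = 5604 + 1693 = 7297$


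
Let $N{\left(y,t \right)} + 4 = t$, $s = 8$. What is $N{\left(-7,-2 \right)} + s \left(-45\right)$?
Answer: $-366$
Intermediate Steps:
$N{\left(y,t \right)} = -4 + t$
$N{\left(-7,-2 \right)} + s \left(-45\right) = \left(-4 - 2\right) + 8 \left(-45\right) = -6 - 360 = -366$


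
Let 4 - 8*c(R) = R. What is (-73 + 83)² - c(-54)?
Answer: 371/4 ≈ 92.750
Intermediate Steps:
c(R) = ½ - R/8
(-73 + 83)² - c(-54) = (-73 + 83)² - (½ - ⅛*(-54)) = 10² - (½ + 27/4) = 100 - 1*29/4 = 100 - 29/4 = 371/4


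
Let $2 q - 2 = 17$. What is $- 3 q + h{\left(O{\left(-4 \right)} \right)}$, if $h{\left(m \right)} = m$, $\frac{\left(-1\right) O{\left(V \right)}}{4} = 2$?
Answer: $- \frac{73}{2} \approx -36.5$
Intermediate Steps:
$q = \frac{19}{2}$ ($q = 1 + \frac{1}{2} \cdot 17 = 1 + \frac{17}{2} = \frac{19}{2} \approx 9.5$)
$O{\left(V \right)} = -8$ ($O{\left(V \right)} = \left(-4\right) 2 = -8$)
$- 3 q + h{\left(O{\left(-4 \right)} \right)} = \left(-3\right) \frac{19}{2} - 8 = - \frac{57}{2} - 8 = - \frac{73}{2}$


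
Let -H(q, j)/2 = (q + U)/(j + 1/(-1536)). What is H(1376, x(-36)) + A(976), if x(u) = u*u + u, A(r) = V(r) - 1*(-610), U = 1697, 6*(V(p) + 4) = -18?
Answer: 1157581221/1935359 ≈ 598.12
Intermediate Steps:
V(p) = -7 (V(p) = -4 + (1/6)*(-18) = -4 - 3 = -7)
A(r) = 603 (A(r) = -7 - 1*(-610) = -7 + 610 = 603)
x(u) = u + u**2 (x(u) = u**2 + u = u + u**2)
H(q, j) = -2*(1697 + q)/(-1/1536 + j) (H(q, j) = -2*(q + 1697)/(j + 1/(-1536)) = -2*(1697 + q)/(j - 1/1536) = -2*(1697 + q)/(-1/1536 + j))
H(1376, x(-36)) + A(976) = 3072*(-1697 - 1*1376)/(-1 + 1536*(-36*(1 - 36))) + 603 = 3072*(-1697 - 1376)/(-1 + 1536*(-36*(-35))) + 603 = 3072*(-3073)/(-1 + 1536*1260) + 603 = 3072*(-3073)/(-1 + 1935360) + 603 = 3072*(-3073)/1935359 + 603 = 3072*(1/1935359)*(-3073) + 603 = -9440256/1935359 + 603 = 1157581221/1935359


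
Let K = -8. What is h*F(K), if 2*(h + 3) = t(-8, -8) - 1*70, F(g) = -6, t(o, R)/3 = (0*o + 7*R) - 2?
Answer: 750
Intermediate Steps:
t(o, R) = -6 + 21*R (t(o, R) = 3*((0*o + 7*R) - 2) = 3*((0 + 7*R) - 2) = 3*(7*R - 2) = 3*(-2 + 7*R) = -6 + 21*R)
h = -125 (h = -3 + ((-6 + 21*(-8)) - 1*70)/2 = -3 + ((-6 - 168) - 70)/2 = -3 + (-174 - 70)/2 = -3 + (1/2)*(-244) = -3 - 122 = -125)
h*F(K) = -125*(-6) = 750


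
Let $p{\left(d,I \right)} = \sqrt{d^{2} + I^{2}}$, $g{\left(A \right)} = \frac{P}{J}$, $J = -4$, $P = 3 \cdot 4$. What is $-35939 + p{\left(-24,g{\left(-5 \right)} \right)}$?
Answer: $-35939 + 3 \sqrt{65} \approx -35915.0$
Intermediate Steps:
$P = 12$
$g{\left(A \right)} = -3$ ($g{\left(A \right)} = \frac{12}{-4} = 12 \left(- \frac{1}{4}\right) = -3$)
$p{\left(d,I \right)} = \sqrt{I^{2} + d^{2}}$
$-35939 + p{\left(-24,g{\left(-5 \right)} \right)} = -35939 + \sqrt{\left(-3\right)^{2} + \left(-24\right)^{2}} = -35939 + \sqrt{9 + 576} = -35939 + \sqrt{585} = -35939 + 3 \sqrt{65}$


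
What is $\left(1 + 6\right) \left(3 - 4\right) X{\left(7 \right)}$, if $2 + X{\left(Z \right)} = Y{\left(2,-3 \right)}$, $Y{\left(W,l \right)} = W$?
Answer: $0$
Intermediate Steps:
$X{\left(Z \right)} = 0$ ($X{\left(Z \right)} = -2 + 2 = 0$)
$\left(1 + 6\right) \left(3 - 4\right) X{\left(7 \right)} = \left(1 + 6\right) \left(3 - 4\right) 0 = 7 \left(-1\right) 0 = \left(-7\right) 0 = 0$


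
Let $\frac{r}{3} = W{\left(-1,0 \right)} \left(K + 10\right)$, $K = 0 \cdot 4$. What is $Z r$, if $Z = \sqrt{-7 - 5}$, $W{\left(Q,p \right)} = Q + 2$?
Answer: $60 i \sqrt{3} \approx 103.92 i$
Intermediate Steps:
$K = 0$
$W{\left(Q,p \right)} = 2 + Q$
$Z = 2 i \sqrt{3}$ ($Z = \sqrt{-12} = 2 i \sqrt{3} \approx 3.4641 i$)
$r = 30$ ($r = 3 \left(2 - 1\right) \left(0 + 10\right) = 3 \cdot 1 \cdot 10 = 3 \cdot 10 = 30$)
$Z r = 2 i \sqrt{3} \cdot 30 = 60 i \sqrt{3}$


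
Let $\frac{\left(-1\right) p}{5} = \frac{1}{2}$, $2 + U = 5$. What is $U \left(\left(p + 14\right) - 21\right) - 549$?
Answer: $- \frac{1155}{2} \approx -577.5$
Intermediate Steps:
$U = 3$ ($U = -2 + 5 = 3$)
$p = - \frac{5}{2} \approx -2.5$
$U \left(\left(p + 14\right) - 21\right) - 549 = 3 \left(\left(- \frac{5}{2} + 14\right) - 21\right) - 549 = 3 \left(\frac{23}{2} - 21\right) - 549 = 3 \left(- \frac{19}{2}\right) - 549 = - \frac{57}{2} - 549 = - \frac{1155}{2}$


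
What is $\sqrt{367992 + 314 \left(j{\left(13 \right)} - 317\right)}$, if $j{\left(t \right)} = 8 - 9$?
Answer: $2 \sqrt{67035} \approx 517.82$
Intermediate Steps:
$j{\left(t \right)} = -1$
$\sqrt{367992 + 314 \left(j{\left(13 \right)} - 317\right)} = \sqrt{367992 + 314 \left(-1 - 317\right)} = \sqrt{367992 + 314 \left(-318\right)} = \sqrt{367992 - 99852} = \sqrt{268140} = 2 \sqrt{67035}$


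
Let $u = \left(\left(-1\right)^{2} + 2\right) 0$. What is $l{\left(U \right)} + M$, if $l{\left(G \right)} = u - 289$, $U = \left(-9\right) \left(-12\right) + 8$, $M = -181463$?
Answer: $-181752$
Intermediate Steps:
$u = 0$ ($u = \left(1 + 2\right) 0 = 3 \cdot 0 = 0$)
$U = 116$ ($U = 108 + 8 = 116$)
$l{\left(G \right)} = -289$ ($l{\left(G \right)} = 0 - 289 = -289$)
$l{\left(U \right)} + M = -289 - 181463 = -181752$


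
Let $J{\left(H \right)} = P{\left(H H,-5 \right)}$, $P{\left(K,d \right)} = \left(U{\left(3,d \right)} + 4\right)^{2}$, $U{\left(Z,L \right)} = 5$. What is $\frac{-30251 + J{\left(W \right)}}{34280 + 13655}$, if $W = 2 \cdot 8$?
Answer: $- \frac{6034}{9587} \approx -0.62939$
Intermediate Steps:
$W = 16$
$P{\left(K,d \right)} = 81$ ($P{\left(K,d \right)} = \left(5 + 4\right)^{2} = 9^{2} = 81$)
$J{\left(H \right)} = 81$
$\frac{-30251 + J{\left(W \right)}}{34280 + 13655} = \frac{-30251 + 81}{34280 + 13655} = - \frac{30170}{47935} = \left(-30170\right) \frac{1}{47935} = - \frac{6034}{9587}$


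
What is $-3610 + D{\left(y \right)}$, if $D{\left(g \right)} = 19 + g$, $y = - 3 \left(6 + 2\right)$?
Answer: $-3615$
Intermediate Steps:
$y = -24$ ($y = \left(-3\right) 8 = -24$)
$-3610 + D{\left(y \right)} = -3610 + \left(19 - 24\right) = -3610 - 5 = -3615$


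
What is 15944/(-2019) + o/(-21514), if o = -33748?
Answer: -137441002/21718383 ≈ -6.3283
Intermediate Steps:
15944/(-2019) + o/(-21514) = 15944/(-2019) - 33748/(-21514) = 15944*(-1/2019) - 33748*(-1/21514) = -15944/2019 + 16874/10757 = -137441002/21718383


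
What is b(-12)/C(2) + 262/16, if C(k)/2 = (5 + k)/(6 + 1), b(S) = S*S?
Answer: 707/8 ≈ 88.375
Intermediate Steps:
b(S) = S**2
C(k) = 10/7 + 2*k/7 (C(k) = 2*((5 + k)/(6 + 1)) = 2*((5 + k)/7) = 2*((5 + k)*(1/7)) = 2*(5/7 + k/7) = 10/7 + 2*k/7)
b(-12)/C(2) + 262/16 = (-12)**2/(10/7 + (2/7)*2) + 262/16 = 144/(10/7 + 4/7) + 262*(1/16) = 144/2 + 131/8 = 144*(1/2) + 131/8 = 72 + 131/8 = 707/8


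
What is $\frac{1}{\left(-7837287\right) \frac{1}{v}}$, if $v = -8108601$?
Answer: $\frac{2702867}{2612429} \approx 1.0346$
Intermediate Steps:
$\frac{1}{\left(-7837287\right) \frac{1}{v}} = \frac{1}{\left(-7837287\right) \frac{1}{-8108601}} = \frac{1}{\left(-7837287\right) \left(- \frac{1}{8108601}\right)} = \frac{1}{\frac{2612429}{2702867}} = \frac{2702867}{2612429}$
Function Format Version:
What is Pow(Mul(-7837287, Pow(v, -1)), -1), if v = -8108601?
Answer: Rational(2702867, 2612429) ≈ 1.0346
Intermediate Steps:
Pow(Mul(-7837287, Pow(v, -1)), -1) = Pow(Mul(-7837287, Pow(-8108601, -1)), -1) = Pow(Mul(-7837287, Rational(-1, 8108601)), -1) = Pow(Rational(2612429, 2702867), -1) = Rational(2702867, 2612429)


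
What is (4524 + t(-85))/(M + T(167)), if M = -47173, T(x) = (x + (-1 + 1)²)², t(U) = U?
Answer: -4439/19284 ≈ -0.23019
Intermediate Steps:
T(x) = x² (T(x) = (x + 0²)² = (x + 0)² = x²)
(4524 + t(-85))/(M + T(167)) = (4524 - 85)/(-47173 + 167²) = 4439/(-47173 + 27889) = 4439/(-19284) = 4439*(-1/19284) = -4439/19284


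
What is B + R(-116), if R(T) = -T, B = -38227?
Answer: -38111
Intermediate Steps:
B + R(-116) = -38227 - 1*(-116) = -38227 + 116 = -38111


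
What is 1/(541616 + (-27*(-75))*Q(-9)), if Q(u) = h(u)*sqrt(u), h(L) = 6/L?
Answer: 135404/73341073489 + 2025*I/146682146978 ≈ 1.8462e-6 + 1.3805e-8*I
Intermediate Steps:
Q(u) = 6/sqrt(u) (Q(u) = (6/u)*sqrt(u) = 6/sqrt(u))
1/(541616 + (-27*(-75))*Q(-9)) = 1/(541616 + (-27*(-75))*(6/sqrt(-9))) = 1/(541616 + 2025*(6*(-I/3))) = 1/(541616 + 2025*(-2*I)) = 1/(541616 - 4050*I) = (541616 + 4050*I)/293364293956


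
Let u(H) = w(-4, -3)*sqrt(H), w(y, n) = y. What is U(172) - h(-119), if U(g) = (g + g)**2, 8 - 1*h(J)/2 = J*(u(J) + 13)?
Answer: 115226 + 952*I*sqrt(119) ≈ 1.1523e+5 + 10385.0*I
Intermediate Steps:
u(H) = -4*sqrt(H)
h(J) = 16 - 2*J*(13 - 4*sqrt(J)) (h(J) = 16 - 2*J*(-4*sqrt(J) + 13) = 16 - 2*J*(13 - 4*sqrt(J)))
U(g) = 4*g**2 (U(g) = (2*g)**2 = 4*g**2)
U(172) - h(-119) = 4*172**2 - (16 - 26*(-119) + 8*(-119)**(3/2)) = 4*29584 - (16 + 3094 + 8*(-119*I*sqrt(119))) = 118336 - (16 + 3094 - 952*I*sqrt(119)) = 118336 - (3110 - 952*I*sqrt(119)) = 118336 + (-3110 + 952*I*sqrt(119)) = 115226 + 952*I*sqrt(119)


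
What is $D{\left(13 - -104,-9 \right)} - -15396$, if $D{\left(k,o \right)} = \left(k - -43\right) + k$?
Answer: $15673$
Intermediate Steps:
$D{\left(k,o \right)} = 43 + 2 k$ ($D{\left(k,o \right)} = \left(k + 43\right) + k = \left(43 + k\right) + k = 43 + 2 k$)
$D{\left(13 - -104,-9 \right)} - -15396 = \left(43 + 2 \left(13 - -104\right)\right) - -15396 = \left(43 + 2 \left(13 + 104\right)\right) + 15396 = \left(43 + 2 \cdot 117\right) + 15396 = \left(43 + 234\right) + 15396 = 277 + 15396 = 15673$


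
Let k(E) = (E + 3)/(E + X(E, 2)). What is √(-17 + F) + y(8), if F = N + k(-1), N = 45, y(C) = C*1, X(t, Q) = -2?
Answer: 8 + √246/3 ≈ 13.228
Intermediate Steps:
y(C) = C
k(E) = (3 + E)/(-2 + E) (k(E) = (E + 3)/(E - 2) = (3 + E)/(-2 + E))
F = 133/3 (F = 45 + (3 - 1)/(-2 - 1) = 45 + 2/(-3) = 45 - ⅓*2 = 45 - ⅔ = 133/3 ≈ 44.333)
√(-17 + F) + y(8) = √(-17 + 133/3) + 8 = √(82/3) + 8 = √246/3 + 8 = 8 + √246/3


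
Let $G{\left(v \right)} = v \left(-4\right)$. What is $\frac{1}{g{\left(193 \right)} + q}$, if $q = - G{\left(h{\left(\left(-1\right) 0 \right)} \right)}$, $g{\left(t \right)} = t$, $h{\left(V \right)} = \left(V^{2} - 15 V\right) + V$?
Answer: $\frac{1}{193} \approx 0.0051813$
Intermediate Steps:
$h{\left(V \right)} = V^{2} - 14 V$
$G{\left(v \right)} = - 4 v$
$q = 0$ ($q = - \left(-4\right) \left(-1\right) 0 \left(-14 - 0\right) = - \left(-4\right) 0 \left(-14 + 0\right) = - \left(-4\right) 0 \left(-14\right) = - \left(-4\right) 0 = \left(-1\right) 0 = 0$)
$\frac{1}{g{\left(193 \right)} + q} = \frac{1}{193 + 0} = \frac{1}{193}$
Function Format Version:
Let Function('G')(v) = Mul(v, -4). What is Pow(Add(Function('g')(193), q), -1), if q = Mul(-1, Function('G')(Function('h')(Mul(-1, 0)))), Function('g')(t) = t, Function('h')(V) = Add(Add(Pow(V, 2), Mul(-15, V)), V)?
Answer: Rational(1, 193) ≈ 0.0051813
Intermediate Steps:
Function('h')(V) = Add(Pow(V, 2), Mul(-14, V))
Function('G')(v) = Mul(-4, v)
q = 0 (q = Mul(-1, Mul(-4, Mul(Mul(-1, 0), Add(-14, Mul(-1, 0))))) = Mul(-1, Mul(-4, Mul(0, Add(-14, 0)))) = Mul(-1, Mul(-4, Mul(0, -14))) = Mul(-1, Mul(-4, 0)) = Mul(-1, 0) = 0)
Pow(Add(Function('g')(193), q), -1) = Pow(Add(193, 0), -1) = Pow(193, -1) = Rational(1, 193)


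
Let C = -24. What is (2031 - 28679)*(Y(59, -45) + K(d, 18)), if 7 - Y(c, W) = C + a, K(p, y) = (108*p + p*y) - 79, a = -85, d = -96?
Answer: 321348232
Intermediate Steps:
K(p, y) = -79 + 108*p + p*y
Y(c, W) = 116 (Y(c, W) = 7 - (-24 - 85) = 7 - 1*(-109) = 7 + 109 = 116)
(2031 - 28679)*(Y(59, -45) + K(d, 18)) = (2031 - 28679)*(116 + (-79 + 108*(-96) - 96*18)) = -26648*(116 + (-79 - 10368 - 1728)) = -26648*(116 - 12175) = -26648*(-12059) = 321348232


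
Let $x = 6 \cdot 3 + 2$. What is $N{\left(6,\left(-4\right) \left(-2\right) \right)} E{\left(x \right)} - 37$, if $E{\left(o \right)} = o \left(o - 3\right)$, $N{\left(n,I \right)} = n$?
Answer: $2003$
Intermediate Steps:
$x = 20$ ($x = 18 + 2 = 20$)
$E{\left(o \right)} = o \left(-3 + o\right)$
$N{\left(6,\left(-4\right) \left(-2\right) \right)} E{\left(x \right)} - 37 = 6 \cdot 20 \left(-3 + 20\right) - 37 = 6 \cdot 20 \cdot 17 - 37 = 6 \cdot 340 - 37 = 2040 - 37 = 2003$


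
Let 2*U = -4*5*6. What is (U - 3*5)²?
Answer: 5625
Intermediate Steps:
U = -60 (U = (-4*5*6)/2 = (-20*6)/2 = (½)*(-120) = -60)
(U - 3*5)² = (-60 - 3*5)² = (-60 - 15)² = (-75)² = 5625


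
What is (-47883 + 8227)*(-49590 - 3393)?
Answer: 2101093848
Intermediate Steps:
(-47883 + 8227)*(-49590 - 3393) = -39656*(-52983) = 2101093848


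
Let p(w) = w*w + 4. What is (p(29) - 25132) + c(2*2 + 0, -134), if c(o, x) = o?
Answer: -24283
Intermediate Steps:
p(w) = 4 + w² (p(w) = w² + 4 = 4 + w²)
(p(29) - 25132) + c(2*2 + 0, -134) = ((4 + 29²) - 25132) + (2*2 + 0) = ((4 + 841) - 25132) + (4 + 0) = (845 - 25132) + 4 = -24287 + 4 = -24283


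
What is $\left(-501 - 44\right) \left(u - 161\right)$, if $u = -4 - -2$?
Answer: $88835$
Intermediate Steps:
$u = -2$ ($u = -4 + 2 = -2$)
$\left(-501 - 44\right) \left(u - 161\right) = \left(-501 - 44\right) \left(-2 - 161\right) = \left(-501 + \left(-86 + 42\right)\right) \left(-163\right) = \left(-501 - 44\right) \left(-163\right) = \left(-545\right) \left(-163\right) = 88835$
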